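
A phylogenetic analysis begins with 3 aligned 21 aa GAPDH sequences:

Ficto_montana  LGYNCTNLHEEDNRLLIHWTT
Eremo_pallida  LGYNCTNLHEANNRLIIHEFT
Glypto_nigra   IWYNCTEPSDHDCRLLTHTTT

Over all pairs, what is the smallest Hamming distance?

Pairwise Hamming distances:
  Ficto_montana vs Eremo_pallida: 5
  Ficto_montana vs Glypto_nigra: 10
  Eremo_pallida vs Glypto_nigra: 13
The smallest is 5, between Ficto_montana and Eremo_pallida.

5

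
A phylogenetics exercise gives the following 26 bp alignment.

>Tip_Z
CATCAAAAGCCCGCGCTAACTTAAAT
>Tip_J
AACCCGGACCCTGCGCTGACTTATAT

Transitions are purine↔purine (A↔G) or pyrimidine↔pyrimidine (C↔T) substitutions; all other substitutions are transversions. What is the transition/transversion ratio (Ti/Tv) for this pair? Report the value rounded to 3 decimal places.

1.250

The sequences differ at positions 1 (C/A, transversion), 3 (T/C, transition), 5 (A/C, transversion), 6 (A/G, transition), 7 (A/G, transition), 9 (G/C, transversion), 12 (C/T, transition), 18 (A/G, transition), 24 (A/T, transversion).
Of the 9 differences, 5 transitions and 4 transversions, so Ti/Tv = 5/4 = 1.250.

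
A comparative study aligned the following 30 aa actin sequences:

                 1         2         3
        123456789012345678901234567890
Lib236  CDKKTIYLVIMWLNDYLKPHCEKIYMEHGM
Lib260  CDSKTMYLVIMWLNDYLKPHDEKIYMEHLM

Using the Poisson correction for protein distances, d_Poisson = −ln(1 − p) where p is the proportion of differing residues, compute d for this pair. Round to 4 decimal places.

0.1431

Mismatches occur at site 3 (K/S), site 6 (I/M), site 21 (C/D), site 29 (G/L).
p = 4/30 = 0.133333.
d = −ln(1 − 0.133333) = −ln(0.866667) = 0.1431.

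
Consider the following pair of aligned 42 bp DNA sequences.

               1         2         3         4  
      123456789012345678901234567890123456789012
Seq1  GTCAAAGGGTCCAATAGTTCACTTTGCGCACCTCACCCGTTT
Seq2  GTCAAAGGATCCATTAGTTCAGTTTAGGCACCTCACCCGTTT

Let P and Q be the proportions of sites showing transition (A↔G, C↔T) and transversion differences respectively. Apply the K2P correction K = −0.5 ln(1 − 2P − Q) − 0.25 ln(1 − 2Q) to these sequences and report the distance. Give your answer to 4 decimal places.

0.1297

Differing sites — 9:G/A (Ti); 14:A/T (Tv); 22:C/G (Tv); 26:G/A (Ti); 27:C/G (Tv).
Of the 5 differences, 2 transitions and 3 transversions over 42 sites: P = 2/42 = 0.047619, Q = 3/42 = 0.071429.
d = −0.5·ln(0.833333) − 0.25·ln(0.857142) = −0.5·(-0.182322) − 0.25·(-0.154152) = 0.1297.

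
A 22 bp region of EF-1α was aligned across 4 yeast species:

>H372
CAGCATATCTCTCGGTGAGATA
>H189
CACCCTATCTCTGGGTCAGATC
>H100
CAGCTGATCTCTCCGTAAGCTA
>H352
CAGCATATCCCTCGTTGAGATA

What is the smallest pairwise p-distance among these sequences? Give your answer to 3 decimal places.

0.091

Pairwise Hamming distances:
  H372 vs H189: 5
  H372 vs H100: 5
  H372 vs H352: 2
  H189 vs H100: 8
  H189 vs H352: 7
  H100 vs H352: 7
The smallest is 2 mismatches, between H372 and H352; p = 2/22 = 0.091.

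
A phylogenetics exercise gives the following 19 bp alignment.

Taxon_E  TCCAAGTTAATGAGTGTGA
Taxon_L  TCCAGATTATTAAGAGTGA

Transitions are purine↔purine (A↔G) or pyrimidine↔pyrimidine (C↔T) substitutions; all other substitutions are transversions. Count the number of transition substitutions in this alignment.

3

Differing sites — 5:A/G (Ti); 6:G/A (Ti); 10:A/T (Tv); 12:G/A (Ti); 15:T/A (Tv).
Of the 5 differences, 3 transitions and 2 transversions, so the answer is 3.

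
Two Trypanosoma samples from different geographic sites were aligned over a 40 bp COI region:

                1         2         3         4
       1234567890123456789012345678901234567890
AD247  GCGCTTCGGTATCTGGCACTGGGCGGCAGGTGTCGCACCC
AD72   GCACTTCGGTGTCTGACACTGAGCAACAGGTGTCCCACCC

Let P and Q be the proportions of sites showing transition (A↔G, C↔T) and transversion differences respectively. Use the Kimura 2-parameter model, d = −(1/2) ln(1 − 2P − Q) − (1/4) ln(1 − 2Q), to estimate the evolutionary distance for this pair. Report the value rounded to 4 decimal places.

0.2093

The sequences differ at positions 3 (G/A, transition), 11 (A/G, transition), 16 (G/A, transition), 22 (G/A, transition), 25 (G/A, transition), 26 (G/A, transition), 35 (G/C, transversion).
Of the 7 differences, 6 transitions and 1 transversion over 40 sites: P = 6/40 = 0.150000, Q = 1/40 = 0.025000.
d = −0.5·ln(0.675000) − 0.25·ln(0.950000) = −0.5·(-0.393043) − 0.25·(-0.051293) = 0.2093.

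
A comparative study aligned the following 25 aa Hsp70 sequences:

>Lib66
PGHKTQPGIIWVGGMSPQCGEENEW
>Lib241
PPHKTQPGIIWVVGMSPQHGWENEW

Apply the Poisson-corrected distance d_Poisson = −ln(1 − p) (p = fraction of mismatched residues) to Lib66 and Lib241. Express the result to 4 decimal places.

0.1744

Differing sites — 2:G/P; 13:G/V; 19:C/H; 21:E/W.
p = 4/25 = 0.160000.
d = −ln(1 − 0.160000) = −ln(0.840000) = 0.1744.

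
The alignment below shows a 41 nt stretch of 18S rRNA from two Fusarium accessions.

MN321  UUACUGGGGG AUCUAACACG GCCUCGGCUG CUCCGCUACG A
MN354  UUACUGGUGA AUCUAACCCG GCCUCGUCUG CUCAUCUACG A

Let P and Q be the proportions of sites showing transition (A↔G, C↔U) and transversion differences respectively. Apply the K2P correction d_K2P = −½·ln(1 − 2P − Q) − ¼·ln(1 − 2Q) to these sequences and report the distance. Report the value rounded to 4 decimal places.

0.1635

Differing sites — 8:G/U (Tv); 10:G/A (Ti); 18:A/C (Tv); 27:G/U (Tv); 34:C/A (Tv); 35:G/U (Tv).
Of the 6 differences, 1 transition and 5 transversions over 41 sites: P = 1/41 = 0.024390, Q = 5/41 = 0.121951.
d = −0.5·ln(0.829269) − 0.25·ln(0.756098) = −0.5·(-0.187211) − 0.25·(-0.279584) = 0.1635.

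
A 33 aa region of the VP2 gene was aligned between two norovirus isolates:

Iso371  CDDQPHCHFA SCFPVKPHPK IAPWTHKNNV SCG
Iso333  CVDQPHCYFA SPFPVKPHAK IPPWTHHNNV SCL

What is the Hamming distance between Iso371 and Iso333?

7

The sequences differ at positions 2 (D/V), 8 (H/Y), 12 (C/P), 19 (P/A), 22 (A/P), 27 (K/H), 33 (G/L).
That gives 7 mismatches out of 33 aligned sites, so the Hamming distance is 7.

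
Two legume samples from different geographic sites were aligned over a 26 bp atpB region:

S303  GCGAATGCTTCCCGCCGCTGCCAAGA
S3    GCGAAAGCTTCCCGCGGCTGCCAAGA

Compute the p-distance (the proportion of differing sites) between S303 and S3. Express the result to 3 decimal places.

0.077

Differing sites — 6:T/A; 16:C/G.
There are 2 differences over 26 sites, so p = 2/26 = 0.077.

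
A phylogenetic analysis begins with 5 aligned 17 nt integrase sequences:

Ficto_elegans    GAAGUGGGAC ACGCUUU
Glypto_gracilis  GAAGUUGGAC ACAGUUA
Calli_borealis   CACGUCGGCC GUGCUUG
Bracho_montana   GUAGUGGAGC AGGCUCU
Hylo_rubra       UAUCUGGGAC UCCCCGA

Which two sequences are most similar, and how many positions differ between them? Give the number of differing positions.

Pairwise Hamming distances:
  Ficto_elegans vs Glypto_gracilis: 4
  Ficto_elegans vs Calli_borealis: 7
  Ficto_elegans vs Bracho_montana: 5
  Ficto_elegans vs Hylo_rubra: 8
  Glypto_gracilis vs Calli_borealis: 9
  Glypto_gracilis vs Bracho_montana: 9
  Glypto_gracilis vs Hylo_rubra: 9
  Calli_borealis vs Bracho_montana: 10
  Calli_borealis vs Hylo_rubra: 11
  Bracho_montana vs Hylo_rubra: 12
The smallest is 4, between Ficto_elegans and Glypto_gracilis.

4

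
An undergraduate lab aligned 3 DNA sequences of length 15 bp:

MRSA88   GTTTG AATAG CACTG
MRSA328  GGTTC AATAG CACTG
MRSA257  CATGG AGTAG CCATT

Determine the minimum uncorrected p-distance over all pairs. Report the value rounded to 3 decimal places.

0.133

Pairwise Hamming distances:
  MRSA88 vs MRSA328: 2
  MRSA88 vs MRSA257: 7
  MRSA328 vs MRSA257: 8
The smallest is 2 mismatches, between MRSA88 and MRSA328; p = 2/15 = 0.133.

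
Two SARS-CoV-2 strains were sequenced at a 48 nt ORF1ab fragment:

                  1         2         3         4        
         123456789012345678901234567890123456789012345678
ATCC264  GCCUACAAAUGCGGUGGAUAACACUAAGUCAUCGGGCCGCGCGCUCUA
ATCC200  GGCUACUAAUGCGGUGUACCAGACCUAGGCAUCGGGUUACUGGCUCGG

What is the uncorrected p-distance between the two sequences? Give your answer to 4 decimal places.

The sequences differ at positions 2 (C/G), 7 (A/U), 17 (G/U), 19 (U/C), 20 (A/C), 22 (C/G), 25 (U/C), 26 (A/U), 29 (U/G), 37 (C/U), 38 (C/U), 39 (G/A), 41 (G/U), 42 (C/G), 47 (U/G), 48 (A/G).
There are 16 differences over 48 sites, so p = 16/48 = 0.3333.

0.3333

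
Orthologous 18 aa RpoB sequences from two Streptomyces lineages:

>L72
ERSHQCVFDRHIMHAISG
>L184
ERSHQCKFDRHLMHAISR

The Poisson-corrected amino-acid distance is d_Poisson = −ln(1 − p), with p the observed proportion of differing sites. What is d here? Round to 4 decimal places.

0.1823

Mismatches occur at site 7 (V→K), site 12 (I→L), site 18 (G→R).
p = 3/18 = 0.166667.
d = −ln(1 − 0.166667) = −ln(0.833333) = 0.1823.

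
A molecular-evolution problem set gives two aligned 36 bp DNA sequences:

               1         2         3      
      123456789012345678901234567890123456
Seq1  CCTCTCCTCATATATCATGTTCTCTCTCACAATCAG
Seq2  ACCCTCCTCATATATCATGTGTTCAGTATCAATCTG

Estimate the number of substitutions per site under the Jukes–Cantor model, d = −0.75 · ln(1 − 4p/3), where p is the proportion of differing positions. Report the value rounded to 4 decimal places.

The sequences differ at positions 1 (C/A), 3 (T/C), 21 (T/G), 22 (C/T), 25 (T/A), 26 (C/G), 28 (C/A), 29 (A/T), 35 (A/T).
p = 9/36 = 0.250000.
d = −0.75 · ln(1 − (4/3)·0.250000) = −0.75 · ln(0.666667) = −0.75 · (-0.405465) = 0.3041.

0.3041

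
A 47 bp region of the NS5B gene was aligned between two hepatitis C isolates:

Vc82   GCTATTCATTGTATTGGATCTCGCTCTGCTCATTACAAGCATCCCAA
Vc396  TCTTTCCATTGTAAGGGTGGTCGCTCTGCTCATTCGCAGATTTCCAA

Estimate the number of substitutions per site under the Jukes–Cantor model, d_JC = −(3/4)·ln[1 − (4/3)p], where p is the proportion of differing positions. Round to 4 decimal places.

The sequences differ at positions 1 (G/T), 4 (A/T), 6 (T/C), 14 (T/A), 15 (T/G), 18 (A/T), 19 (T/G), 20 (C/G), 35 (A/C), 36 (C/G), 37 (A/C), 40 (C/A), 41 (A/T), 43 (C/T).
p = 14/47 = 0.297872.
d = −0.75 · ln(1 − (4/3)·0.297872) = −0.75 · ln(0.602837) = −0.75 · (-0.506108) = 0.3796.

0.3796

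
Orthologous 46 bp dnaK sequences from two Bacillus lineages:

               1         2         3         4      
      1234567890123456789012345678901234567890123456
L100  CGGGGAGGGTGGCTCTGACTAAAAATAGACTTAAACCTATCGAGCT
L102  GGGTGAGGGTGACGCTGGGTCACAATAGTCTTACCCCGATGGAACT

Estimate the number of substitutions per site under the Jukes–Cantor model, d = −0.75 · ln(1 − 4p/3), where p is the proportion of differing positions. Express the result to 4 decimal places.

Differing sites — 1:C/G; 4:G/T; 12:G/A; 14:T/G; 18:A/G; 19:C/G; 21:A/C; 23:A/C; 29:A/T; 34:A/C; 35:A/C; 38:T/G; 41:C/G; 44:G/A.
p = 14/46 = 0.304348.
d = −0.75 · ln(1 − (4/3)·0.304348) = −0.75 · ln(0.594203) = −0.75 · (-0.520534) = 0.3904.

0.3904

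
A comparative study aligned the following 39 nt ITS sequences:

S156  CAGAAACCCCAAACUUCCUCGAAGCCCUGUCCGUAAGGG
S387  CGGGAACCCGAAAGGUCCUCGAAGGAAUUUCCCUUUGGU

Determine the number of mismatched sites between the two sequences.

The sequences differ at positions 2 (A/G), 4 (A/G), 10 (C/G), 14 (C/G), 15 (U/G), 25 (C/G), 26 (C/A), 27 (C/A), 29 (G/U), 33 (G/C), 35 (A/U), 36 (A/U), 39 (G/U).
That gives 13 mismatches out of 39 aligned sites, so the Hamming distance is 13.

13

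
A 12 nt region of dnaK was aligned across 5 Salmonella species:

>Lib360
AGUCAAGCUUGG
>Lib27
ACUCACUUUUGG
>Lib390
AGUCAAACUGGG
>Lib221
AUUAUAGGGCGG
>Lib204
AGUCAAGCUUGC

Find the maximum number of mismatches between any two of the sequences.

8

Pairwise Hamming distances:
  Lib360 vs Lib27: 4
  Lib360 vs Lib390: 2
  Lib360 vs Lib221: 6
  Lib360 vs Lib204: 1
  Lib27 vs Lib390: 5
  Lib27 vs Lib221: 8
  Lib27 vs Lib204: 5
  Lib390 vs Lib221: 7
  Lib390 vs Lib204: 3
  Lib221 vs Lib204: 7
The largest is 8, between Lib27 and Lib221.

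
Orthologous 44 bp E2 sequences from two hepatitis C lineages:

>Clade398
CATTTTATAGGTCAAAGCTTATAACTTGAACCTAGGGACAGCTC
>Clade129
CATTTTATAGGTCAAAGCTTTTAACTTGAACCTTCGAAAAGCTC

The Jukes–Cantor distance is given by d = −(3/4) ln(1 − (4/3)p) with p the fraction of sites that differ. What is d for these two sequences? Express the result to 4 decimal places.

0.1232

Mismatches occur at site 21 (A/T), site 34 (A/T), site 35 (G/C), site 37 (G/A), site 39 (C/A).
p = 5/44 = 0.113636.
d = −0.75 · ln(1 − (4/3)·0.113636) = −0.75 · ln(0.848485) = −0.75 · (-0.164303) = 0.1232.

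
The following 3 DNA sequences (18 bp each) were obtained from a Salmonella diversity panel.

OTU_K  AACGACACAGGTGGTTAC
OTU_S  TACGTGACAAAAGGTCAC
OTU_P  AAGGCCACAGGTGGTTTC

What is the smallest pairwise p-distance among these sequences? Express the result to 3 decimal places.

0.167

Pairwise Hamming distances:
  OTU_K vs OTU_S: 7
  OTU_K vs OTU_P: 3
  OTU_S vs OTU_P: 9
The smallest is 3 mismatches, between OTU_K and OTU_P; p = 3/18 = 0.167.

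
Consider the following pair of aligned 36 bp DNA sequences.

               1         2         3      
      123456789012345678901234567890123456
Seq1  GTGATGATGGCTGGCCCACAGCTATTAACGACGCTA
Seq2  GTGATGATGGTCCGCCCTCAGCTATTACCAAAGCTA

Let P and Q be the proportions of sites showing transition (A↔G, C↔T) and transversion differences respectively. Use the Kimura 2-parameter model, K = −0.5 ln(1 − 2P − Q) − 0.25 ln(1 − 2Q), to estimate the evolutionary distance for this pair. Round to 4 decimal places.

0.2255

The sequences differ at positions 11 (C/T, transition), 12 (T/C, transition), 13 (G/C, transversion), 18 (A/T, transversion), 28 (A/C, transversion), 30 (G/A, transition), 32 (C/A, transversion).
Of the 7 differences, 3 transitions and 4 transversions over 36 sites: P = 3/36 = 0.083333, Q = 4/36 = 0.111111.
d = −0.5·ln(0.722223) − 0.25·ln(0.777778) = −0.5·(-0.325421) − 0.25·(-0.251314) = 0.2255.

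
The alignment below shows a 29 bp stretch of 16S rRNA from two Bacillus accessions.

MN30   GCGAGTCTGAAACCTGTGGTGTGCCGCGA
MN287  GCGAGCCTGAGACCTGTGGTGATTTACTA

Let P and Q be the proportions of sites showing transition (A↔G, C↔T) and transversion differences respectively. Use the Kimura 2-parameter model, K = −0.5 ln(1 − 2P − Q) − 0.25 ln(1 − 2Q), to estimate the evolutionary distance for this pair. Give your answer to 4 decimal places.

0.3553

Mismatches occur at site 6 (T↔C, transition), site 11 (A↔G, transition), site 22 (T↔A, transversion), site 23 (G↔T, transversion), site 24 (C↔T, transition), site 25 (C↔T, transition), site 26 (G↔A, transition), site 28 (G↔T, transversion).
Of the 8 differences, 5 transitions and 3 transversions over 29 sites: P = 5/29 = 0.172414, Q = 3/29 = 0.103448.
d = −0.5·ln(0.551724) − 0.25·ln(0.793104) = −0.5·(-0.594707) − 0.25·(-0.231801) = 0.3553.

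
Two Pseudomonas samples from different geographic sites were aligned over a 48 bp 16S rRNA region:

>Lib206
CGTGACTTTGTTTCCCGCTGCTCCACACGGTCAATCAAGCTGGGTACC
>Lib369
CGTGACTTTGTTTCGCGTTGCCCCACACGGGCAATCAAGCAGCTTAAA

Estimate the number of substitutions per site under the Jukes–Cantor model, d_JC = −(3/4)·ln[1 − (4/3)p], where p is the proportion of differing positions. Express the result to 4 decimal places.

0.2158

Mismatches occur at site 15 (C↔G), site 18 (C↔T), site 22 (T↔C), site 31 (T↔G), site 41 (T↔A), site 43 (G↔C), site 44 (G↔T), site 47 (C↔A), site 48 (C↔A).
p = 9/48 = 0.187500.
d = −0.75 · ln(1 − (4/3)·0.187500) = −0.75 · ln(0.750000) = −0.75 · (-0.287682) = 0.2158.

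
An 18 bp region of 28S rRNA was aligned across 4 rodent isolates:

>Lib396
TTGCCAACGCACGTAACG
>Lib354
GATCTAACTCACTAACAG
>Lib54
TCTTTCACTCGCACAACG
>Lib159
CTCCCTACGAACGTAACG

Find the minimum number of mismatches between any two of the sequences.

Pairwise Hamming distances:
  Lib396 vs Lib354: 9
  Lib396 vs Lib54: 9
  Lib396 vs Lib159: 4
  Lib354 vs Lib54: 9
  Lib354 vs Lib159: 11
  Lib54 vs Lib159: 11
The smallest is 4, between Lib396 and Lib159.

4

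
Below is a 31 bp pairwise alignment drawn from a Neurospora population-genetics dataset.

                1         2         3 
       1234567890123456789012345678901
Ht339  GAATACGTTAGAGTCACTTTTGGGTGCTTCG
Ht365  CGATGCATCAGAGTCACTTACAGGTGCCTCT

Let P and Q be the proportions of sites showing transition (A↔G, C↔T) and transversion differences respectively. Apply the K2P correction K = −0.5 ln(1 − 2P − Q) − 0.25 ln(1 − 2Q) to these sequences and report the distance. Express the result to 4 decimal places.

Differing sites — 1:G/C (Tv); 2:A/G (Ti); 5:A/G (Ti); 7:G/A (Ti); 9:T/C (Ti); 20:T/A (Tv); 21:T/C (Ti); 22:G/A (Ti); 28:T/C (Ti); 31:G/T (Tv).
Of the 10 differences, 7 transitions and 3 transversions over 31 sites: P = 7/31 = 0.225806, Q = 3/31 = 0.096774.
d = −0.5·ln(0.451614) − 0.25·ln(0.806452) = −0.5·(-0.794927) − 0.25·(-0.215111) = 0.4512.

0.4512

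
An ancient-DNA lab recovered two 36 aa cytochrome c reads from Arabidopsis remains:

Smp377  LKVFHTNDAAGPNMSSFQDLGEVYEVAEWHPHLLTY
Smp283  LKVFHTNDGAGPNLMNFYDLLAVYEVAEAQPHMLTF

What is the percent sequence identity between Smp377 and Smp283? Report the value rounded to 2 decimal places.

Differing sites — 9:A/G; 14:M/L; 15:S/M; 16:S/N; 18:Q/Y; 21:G/L; 22:E/A; 29:W/A; 30:H/Q; 33:L/M; 36:Y/F.
25 of the 36 sites match, so the percent identity is 25/36 × 100 = 69.44%.

69.44%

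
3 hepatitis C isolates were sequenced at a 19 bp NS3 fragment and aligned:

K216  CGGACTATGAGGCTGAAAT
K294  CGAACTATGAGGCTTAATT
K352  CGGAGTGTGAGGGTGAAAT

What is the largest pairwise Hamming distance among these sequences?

Pairwise Hamming distances:
  K216 vs K294: 3
  K216 vs K352: 3
  K294 vs K352: 6
The largest is 6, between K294 and K352.

6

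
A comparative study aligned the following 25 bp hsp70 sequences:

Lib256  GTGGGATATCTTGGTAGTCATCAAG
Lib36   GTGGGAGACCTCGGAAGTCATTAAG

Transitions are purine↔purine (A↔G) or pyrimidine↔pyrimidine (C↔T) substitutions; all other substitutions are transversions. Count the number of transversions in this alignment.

Differing sites — 7:T/G (Tv); 9:T/C (Ti); 12:T/C (Ti); 15:T/A (Tv); 22:C/T (Ti).
Of the 5 differences, 3 transitions and 2 transversions, so the answer is 2.

2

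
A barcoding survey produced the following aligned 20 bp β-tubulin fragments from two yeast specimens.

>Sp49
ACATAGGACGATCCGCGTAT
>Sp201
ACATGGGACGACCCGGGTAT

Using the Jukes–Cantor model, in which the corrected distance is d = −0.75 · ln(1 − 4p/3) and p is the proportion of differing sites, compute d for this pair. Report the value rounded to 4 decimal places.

The sequences differ at positions 5 (A/G), 12 (T/C), 16 (C/G).
p = 3/20 = 0.150000.
d = −0.75 · ln(1 − (4/3)·0.150000) = −0.75 · ln(0.800000) = −0.75 · (-0.223144) = 0.1674.

0.1674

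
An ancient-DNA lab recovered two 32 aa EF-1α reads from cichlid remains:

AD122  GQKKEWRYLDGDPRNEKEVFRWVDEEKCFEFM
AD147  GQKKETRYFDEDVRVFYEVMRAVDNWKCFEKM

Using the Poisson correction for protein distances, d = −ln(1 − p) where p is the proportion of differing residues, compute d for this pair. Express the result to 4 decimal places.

Differing sites — 6:W/T; 9:L/F; 11:G/E; 13:P/V; 15:N/V; 16:E/F; 17:K/Y; 20:F/M; 22:W/A; 25:E/N; 26:E/W; 31:F/K.
p = 12/32 = 0.375000.
d = −ln(1 − 0.375000) = −ln(0.625000) = 0.4700.

0.4700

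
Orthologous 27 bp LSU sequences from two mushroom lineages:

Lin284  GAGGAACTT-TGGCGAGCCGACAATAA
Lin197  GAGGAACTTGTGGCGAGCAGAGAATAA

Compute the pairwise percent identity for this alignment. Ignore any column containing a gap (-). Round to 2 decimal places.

Excluding the 1 gap column leaves 26 comparable sites.
The sequences differ at positions 19 (C/A), 22 (C/G).
24 of the 26 comparable sites match, so the percent identity is 24/26 × 100 = 92.31%.

92.31%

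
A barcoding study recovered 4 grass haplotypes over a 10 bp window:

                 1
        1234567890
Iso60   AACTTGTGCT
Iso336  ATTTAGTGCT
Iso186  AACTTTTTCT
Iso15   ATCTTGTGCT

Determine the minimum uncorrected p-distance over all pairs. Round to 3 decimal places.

0.100

Pairwise Hamming distances:
  Iso60 vs Iso336: 3
  Iso60 vs Iso186: 2
  Iso60 vs Iso15: 1
  Iso336 vs Iso186: 5
  Iso336 vs Iso15: 2
  Iso186 vs Iso15: 3
The smallest is 1 mismatch, between Iso60 and Iso15; p = 1/10 = 0.100.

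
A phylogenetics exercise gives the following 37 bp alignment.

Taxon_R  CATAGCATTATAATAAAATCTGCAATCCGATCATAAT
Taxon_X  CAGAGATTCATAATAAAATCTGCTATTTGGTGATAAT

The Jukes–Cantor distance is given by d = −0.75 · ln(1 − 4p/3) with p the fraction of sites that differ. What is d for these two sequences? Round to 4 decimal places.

Mismatches occur at site 3 (T/G), site 6 (C/A), site 7 (A/T), site 9 (T/C), site 24 (A/T), site 27 (C/T), site 28 (C/T), site 30 (A/G), site 32 (C/G).
p = 9/37 = 0.243243.
d = −0.75 · ln(1 − (4/3)·0.243243) = −0.75 · ln(0.675676) = −0.75 · (-0.392042) = 0.2940.

0.2940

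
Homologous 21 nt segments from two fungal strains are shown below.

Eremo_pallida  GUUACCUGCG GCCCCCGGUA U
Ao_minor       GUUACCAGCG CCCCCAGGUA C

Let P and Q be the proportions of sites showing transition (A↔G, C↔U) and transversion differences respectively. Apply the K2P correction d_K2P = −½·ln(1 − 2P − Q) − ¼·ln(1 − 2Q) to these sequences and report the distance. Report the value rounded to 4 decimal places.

0.2201

The sequences differ at positions 7 (U/A, transversion), 11 (G/C, transversion), 16 (C/A, transversion), 21 (U/C, transition).
Of the 4 differences, 1 transition and 3 transversions over 21 sites: P = 1/21 = 0.047619, Q = 3/21 = 0.142857.
d = −0.5·ln(0.761905) − 0.25·ln(0.714286) = −0.5·(-0.271933) − 0.25·(-0.336472) = 0.2201.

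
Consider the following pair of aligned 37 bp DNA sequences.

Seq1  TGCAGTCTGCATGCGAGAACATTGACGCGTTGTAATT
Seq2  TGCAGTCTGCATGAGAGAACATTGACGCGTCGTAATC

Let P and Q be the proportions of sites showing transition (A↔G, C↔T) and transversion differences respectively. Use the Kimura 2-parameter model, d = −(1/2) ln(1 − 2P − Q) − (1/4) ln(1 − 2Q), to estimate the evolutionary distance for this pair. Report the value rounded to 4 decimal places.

0.0865

Mismatches occur at site 14 (C/A, transversion), site 31 (T/C, transition), site 37 (T/C, transition).
Of the 3 differences, 2 transitions and 1 transversion over 37 sites: P = 2/37 = 0.054054, Q = 1/37 = 0.027027.
d = −0.5·ln(0.864865) − 0.25·ln(0.945946) = −0.5·(-0.145182) − 0.25·(-0.055570) = 0.0865.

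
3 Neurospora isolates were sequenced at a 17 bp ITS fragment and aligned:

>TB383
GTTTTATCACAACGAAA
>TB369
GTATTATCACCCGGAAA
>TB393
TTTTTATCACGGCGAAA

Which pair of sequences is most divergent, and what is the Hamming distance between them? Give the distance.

5

Pairwise Hamming distances:
  TB383 vs TB369: 4
  TB383 vs TB393: 3
  TB369 vs TB393: 5
The largest is 5, between TB369 and TB393.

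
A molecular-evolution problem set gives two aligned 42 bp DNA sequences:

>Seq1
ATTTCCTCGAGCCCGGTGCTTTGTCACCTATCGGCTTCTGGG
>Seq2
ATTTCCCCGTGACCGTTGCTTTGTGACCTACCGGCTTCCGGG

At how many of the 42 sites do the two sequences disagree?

Differing sites — 7:T/C; 10:A/T; 12:C/A; 16:G/T; 25:C/G; 31:T/C; 39:T/C.
That gives 7 mismatches out of 42 aligned sites, so the Hamming distance is 7.

7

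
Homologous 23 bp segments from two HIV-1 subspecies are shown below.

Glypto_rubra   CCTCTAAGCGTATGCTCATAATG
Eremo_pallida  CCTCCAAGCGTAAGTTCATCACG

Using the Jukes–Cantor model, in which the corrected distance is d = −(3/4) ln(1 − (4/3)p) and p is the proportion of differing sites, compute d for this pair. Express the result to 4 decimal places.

0.2567

Differing sites — 5:T/C; 13:T/A; 15:C/T; 20:A/C; 22:T/C.
p = 5/23 = 0.217391.
d = −0.75 · ln(1 − (4/3)·0.217391) = −0.75 · ln(0.710145) = −0.75 · (-0.342286) = 0.2567.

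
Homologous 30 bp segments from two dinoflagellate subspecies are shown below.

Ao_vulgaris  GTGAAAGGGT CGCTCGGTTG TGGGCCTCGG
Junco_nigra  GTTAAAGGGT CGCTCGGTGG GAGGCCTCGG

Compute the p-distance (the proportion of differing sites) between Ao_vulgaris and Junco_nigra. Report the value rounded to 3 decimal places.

Differing sites — 3:G/T; 19:T/G; 21:T/G; 22:G/A.
There are 4 differences over 30 sites, so p = 4/30 = 0.133.

0.133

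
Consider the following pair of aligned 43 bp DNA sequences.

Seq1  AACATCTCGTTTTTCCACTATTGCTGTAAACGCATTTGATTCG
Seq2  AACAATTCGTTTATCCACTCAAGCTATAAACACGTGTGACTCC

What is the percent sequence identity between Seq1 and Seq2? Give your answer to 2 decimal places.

Mismatches occur at site 5 (T↔A), site 6 (C↔T), site 13 (T↔A), site 20 (A↔C), site 21 (T↔A), site 22 (T↔A), site 26 (G↔A), site 32 (G↔A), site 34 (A↔G), site 36 (T↔G), site 40 (T↔C), site 43 (G↔C).
31 of the 43 sites match, so the percent identity is 31/43 × 100 = 72.09%.

72.09%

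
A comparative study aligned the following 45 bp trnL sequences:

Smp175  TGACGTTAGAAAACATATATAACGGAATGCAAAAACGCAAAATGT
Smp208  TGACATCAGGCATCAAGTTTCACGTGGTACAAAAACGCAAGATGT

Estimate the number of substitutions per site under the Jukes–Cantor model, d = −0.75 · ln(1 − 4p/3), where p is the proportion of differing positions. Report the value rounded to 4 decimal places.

0.4019

Mismatches occur at site 5 (G/A), site 7 (T/C), site 10 (A/G), site 11 (A/C), site 13 (A/T), site 16 (T/A), site 17 (A/G), site 19 (A/T), site 21 (A/C), site 25 (G/T), site 26 (A/G), site 27 (A/G), site 29 (G/A), site 41 (A/G).
p = 14/45 = 0.311111.
d = −0.75 · ln(1 − (4/3)·0.311111) = −0.75 · ln(0.585185) = −0.75 · (-0.535827) = 0.4019.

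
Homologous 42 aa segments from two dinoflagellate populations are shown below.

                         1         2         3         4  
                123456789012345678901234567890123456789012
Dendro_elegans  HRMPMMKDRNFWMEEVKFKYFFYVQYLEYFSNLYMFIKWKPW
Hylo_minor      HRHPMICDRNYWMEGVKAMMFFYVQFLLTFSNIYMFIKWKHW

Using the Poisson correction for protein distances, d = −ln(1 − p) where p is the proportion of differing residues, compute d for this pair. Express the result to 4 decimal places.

0.3704

Differing sites — 3:M/H; 6:M/I; 7:K/C; 11:F/Y; 15:E/G; 18:F/A; 19:K/M; 20:Y/M; 26:Y/F; 28:E/L; 29:Y/T; 33:L/I; 41:P/H.
p = 13/42 = 0.309524.
d = −ln(1 − 0.309524) = −ln(0.690476) = 0.3704.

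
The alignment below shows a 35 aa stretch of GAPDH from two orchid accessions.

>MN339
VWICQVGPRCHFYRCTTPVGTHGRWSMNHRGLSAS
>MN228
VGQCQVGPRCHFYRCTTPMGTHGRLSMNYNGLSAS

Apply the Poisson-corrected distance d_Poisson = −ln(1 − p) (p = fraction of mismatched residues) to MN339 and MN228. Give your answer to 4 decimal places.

Differing sites — 2:W/G; 3:I/Q; 19:V/M; 25:W/L; 29:H/Y; 30:R/N.
p = 6/35 = 0.171429.
d = −ln(1 − 0.171429) = −ln(0.828571) = 0.1881.

0.1881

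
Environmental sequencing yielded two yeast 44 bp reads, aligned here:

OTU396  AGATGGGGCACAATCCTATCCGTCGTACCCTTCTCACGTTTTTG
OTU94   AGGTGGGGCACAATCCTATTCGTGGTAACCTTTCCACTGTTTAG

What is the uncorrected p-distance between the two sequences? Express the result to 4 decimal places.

0.2045

The sequences differ at positions 3 (A/G), 20 (C/T), 24 (C/G), 28 (C/A), 33 (C/T), 34 (T/C), 38 (G/T), 39 (T/G), 43 (T/A).
There are 9 differences over 44 sites, so p = 9/44 = 0.2045.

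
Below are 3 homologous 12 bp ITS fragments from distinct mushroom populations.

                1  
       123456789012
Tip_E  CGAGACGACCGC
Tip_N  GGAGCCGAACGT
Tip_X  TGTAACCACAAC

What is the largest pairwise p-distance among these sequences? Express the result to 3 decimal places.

0.750

Pairwise Hamming distances:
  Tip_E vs Tip_N: 4
  Tip_E vs Tip_X: 6
  Tip_N vs Tip_X: 9
The largest is 9 mismatches, between Tip_N and Tip_X; p = 9/12 = 0.750.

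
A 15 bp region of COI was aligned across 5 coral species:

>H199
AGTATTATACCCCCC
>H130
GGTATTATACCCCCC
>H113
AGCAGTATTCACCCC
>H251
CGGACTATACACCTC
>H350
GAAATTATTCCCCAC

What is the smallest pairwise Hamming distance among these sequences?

1

Pairwise Hamming distances:
  H199 vs H130: 1
  H199 vs H113: 4
  H199 vs H251: 5
  H199 vs H350: 5
  H130 vs H113: 5
  H130 vs H251: 5
  H130 vs H350: 4
  H113 vs H251: 5
  H113 vs H350: 6
  H251 vs H350: 7
The smallest is 1, between H199 and H130.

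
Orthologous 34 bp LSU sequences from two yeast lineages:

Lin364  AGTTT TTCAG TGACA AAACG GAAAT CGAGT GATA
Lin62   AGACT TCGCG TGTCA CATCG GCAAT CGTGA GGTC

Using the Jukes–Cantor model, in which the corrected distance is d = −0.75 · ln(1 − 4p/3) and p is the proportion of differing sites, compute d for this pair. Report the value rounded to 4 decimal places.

The sequences differ at positions 3 (T/A), 4 (T/C), 7 (T/C), 8 (C/G), 9 (A/C), 13 (A/T), 16 (A/C), 18 (A/T), 22 (A/C), 28 (A/T), 30 (T/A), 32 (A/G), 34 (A/C).
p = 13/34 = 0.382353.
d = −0.75 · ln(1 − (4/3)·0.382353) = −0.75 · ln(0.490196) = −0.75 · (-0.712950) = 0.5347.

0.5347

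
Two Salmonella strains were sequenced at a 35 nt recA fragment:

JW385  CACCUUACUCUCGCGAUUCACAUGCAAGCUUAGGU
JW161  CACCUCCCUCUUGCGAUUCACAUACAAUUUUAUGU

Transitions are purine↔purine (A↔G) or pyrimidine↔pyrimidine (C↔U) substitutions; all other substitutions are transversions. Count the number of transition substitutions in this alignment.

4

Mismatches occur at site 6 (U→C, transition), site 7 (A→C, transversion), site 12 (C→U, transition), site 24 (G→A, transition), site 28 (G→U, transversion), site 29 (C→U, transition), site 33 (G→U, transversion).
Of the 7 differences, 4 transitions and 3 transversions, so the answer is 4.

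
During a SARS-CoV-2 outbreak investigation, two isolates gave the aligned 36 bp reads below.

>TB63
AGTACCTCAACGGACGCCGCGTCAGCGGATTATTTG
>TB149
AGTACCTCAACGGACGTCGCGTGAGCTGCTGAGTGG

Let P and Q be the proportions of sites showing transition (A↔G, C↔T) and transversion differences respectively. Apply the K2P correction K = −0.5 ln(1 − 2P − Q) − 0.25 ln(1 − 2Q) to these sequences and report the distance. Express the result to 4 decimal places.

0.2270

The sequences differ at positions 17 (C/T, transition), 23 (C/G, transversion), 27 (G/T, transversion), 29 (A/C, transversion), 31 (T/G, transversion), 33 (T/G, transversion), 35 (T/G, transversion).
Of the 7 differences, 1 transition and 6 transversions over 36 sites: P = 1/36 = 0.027778, Q = 6/36 = 0.166667.
d = −0.5·ln(0.777777) − 0.25·ln(0.666666) = −0.5·(-0.251315) − 0.25·(-0.405466) = 0.2270.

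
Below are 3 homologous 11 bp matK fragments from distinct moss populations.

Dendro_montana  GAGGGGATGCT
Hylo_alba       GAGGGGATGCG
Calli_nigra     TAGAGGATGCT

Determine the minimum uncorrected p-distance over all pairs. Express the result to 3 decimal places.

0.091

Pairwise Hamming distances:
  Dendro_montana vs Hylo_alba: 1
  Dendro_montana vs Calli_nigra: 2
  Hylo_alba vs Calli_nigra: 3
The smallest is 1 mismatch, between Dendro_montana and Hylo_alba; p = 1/11 = 0.091.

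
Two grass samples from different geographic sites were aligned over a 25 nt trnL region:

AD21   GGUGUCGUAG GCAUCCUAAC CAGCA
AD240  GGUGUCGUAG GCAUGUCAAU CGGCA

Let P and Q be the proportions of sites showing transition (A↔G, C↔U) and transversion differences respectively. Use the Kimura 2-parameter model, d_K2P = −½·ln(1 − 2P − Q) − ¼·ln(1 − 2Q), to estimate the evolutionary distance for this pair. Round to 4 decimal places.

The sequences differ at positions 15 (C/G, transversion), 16 (C/U, transition), 17 (U/C, transition), 20 (C/U, transition), 22 (A/G, transition).
Of the 5 differences, 4 transitions and 1 transversion over 25 sites: P = 4/25 = 0.160000, Q = 1/25 = 0.040000.
d = −0.5·ln(0.640000) − 0.25·ln(0.920000) = −0.5·(-0.446287) − 0.25·(-0.083382) = 0.2440.

0.2440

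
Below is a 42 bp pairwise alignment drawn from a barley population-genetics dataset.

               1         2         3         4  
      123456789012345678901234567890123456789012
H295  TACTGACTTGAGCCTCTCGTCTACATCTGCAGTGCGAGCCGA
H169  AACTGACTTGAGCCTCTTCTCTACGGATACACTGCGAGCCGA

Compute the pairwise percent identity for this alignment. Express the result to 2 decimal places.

80.95%

Mismatches occur at site 1 (T/A), site 18 (C/T), site 19 (G/C), site 25 (A/G), site 26 (T/G), site 27 (C/A), site 29 (G/A), site 32 (G/C).
34 of the 42 sites match, so the percent identity is 34/42 × 100 = 80.95%.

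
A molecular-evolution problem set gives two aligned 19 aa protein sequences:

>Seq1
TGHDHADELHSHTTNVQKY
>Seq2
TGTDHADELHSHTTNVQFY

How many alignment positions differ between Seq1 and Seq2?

2

Differing sites — 3:H/T; 18:K/F.
That gives 2 mismatches out of 19 aligned sites, so the Hamming distance is 2.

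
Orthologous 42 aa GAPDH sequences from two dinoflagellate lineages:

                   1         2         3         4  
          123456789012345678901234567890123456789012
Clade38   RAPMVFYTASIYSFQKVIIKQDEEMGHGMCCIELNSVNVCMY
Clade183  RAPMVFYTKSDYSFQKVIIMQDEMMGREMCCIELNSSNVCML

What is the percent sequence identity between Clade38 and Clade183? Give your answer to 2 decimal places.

80.95%

The sequences differ at positions 9 (A/K), 11 (I/D), 20 (K/M), 24 (E/M), 27 (H/R), 28 (G/E), 37 (V/S), 42 (Y/L).
34 of the 42 sites match, so the percent identity is 34/42 × 100 = 80.95%.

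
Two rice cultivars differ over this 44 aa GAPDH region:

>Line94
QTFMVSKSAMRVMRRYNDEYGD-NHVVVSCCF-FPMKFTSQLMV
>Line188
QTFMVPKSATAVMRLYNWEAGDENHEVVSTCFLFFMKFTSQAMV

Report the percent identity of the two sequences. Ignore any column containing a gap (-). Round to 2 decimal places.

76.19%

Excluding the 2 gap columns leaves 42 comparable sites.
The sequences differ at positions 6 (S/P), 10 (M/T), 11 (R/A), 15 (R/L), 18 (D/W), 20 (Y/A), 26 (V/E), 30 (C/T), 35 (P/F), 42 (L/A).
32 of the 42 comparable sites match, so the percent identity is 32/42 × 100 = 76.19%.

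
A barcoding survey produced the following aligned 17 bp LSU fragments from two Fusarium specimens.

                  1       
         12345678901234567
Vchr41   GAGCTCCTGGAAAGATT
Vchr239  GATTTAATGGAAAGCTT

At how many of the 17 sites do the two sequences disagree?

The sequences differ at positions 3 (G/T), 4 (C/T), 6 (C/A), 7 (C/A), 15 (A/C).
That gives 5 mismatches out of 17 aligned sites, so the Hamming distance is 5.

5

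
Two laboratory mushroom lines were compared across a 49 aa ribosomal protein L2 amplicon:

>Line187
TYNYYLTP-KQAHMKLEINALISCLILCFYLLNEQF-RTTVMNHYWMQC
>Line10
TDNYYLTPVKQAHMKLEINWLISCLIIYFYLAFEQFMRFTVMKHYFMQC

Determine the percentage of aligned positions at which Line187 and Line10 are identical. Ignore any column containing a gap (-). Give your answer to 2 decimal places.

80.85%

Excluding the 2 gap columns leaves 47 comparable sites.
Mismatches occur at site 2 (Y↔D), site 20 (A↔W), site 27 (L↔I), site 28 (C↔Y), site 32 (L↔A), site 33 (N↔F), site 39 (T↔F), site 43 (N↔K), site 46 (W↔F).
38 of the 47 comparable sites match, so the percent identity is 38/47 × 100 = 80.85%.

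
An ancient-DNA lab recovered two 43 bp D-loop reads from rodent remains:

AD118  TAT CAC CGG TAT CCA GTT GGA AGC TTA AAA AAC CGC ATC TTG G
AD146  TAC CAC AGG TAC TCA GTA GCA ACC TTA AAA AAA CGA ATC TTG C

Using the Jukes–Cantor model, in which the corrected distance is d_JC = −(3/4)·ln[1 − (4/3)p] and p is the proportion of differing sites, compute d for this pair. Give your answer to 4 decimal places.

0.2784

Mismatches occur at site 3 (T→C), site 7 (C→A), site 12 (T→C), site 13 (C→T), site 18 (T→A), site 20 (G→C), site 23 (G→C), site 33 (C→A), site 36 (C→A), site 43 (G→C).
p = 10/43 = 0.232558.
d = −0.75 · ln(1 − (4/3)·0.232558) = −0.75 · ln(0.689923) = −0.75 · (-0.371175) = 0.2784.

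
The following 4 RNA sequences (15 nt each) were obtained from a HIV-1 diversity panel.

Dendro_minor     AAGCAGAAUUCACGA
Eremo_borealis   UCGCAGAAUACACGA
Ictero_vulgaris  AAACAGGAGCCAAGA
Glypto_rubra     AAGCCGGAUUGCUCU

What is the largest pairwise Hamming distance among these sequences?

10

Pairwise Hamming distances:
  Dendro_minor vs Eremo_borealis: 3
  Dendro_minor vs Ictero_vulgaris: 5
  Dendro_minor vs Glypto_rubra: 7
  Eremo_borealis vs Ictero_vulgaris: 7
  Eremo_borealis vs Glypto_rubra: 10
  Ictero_vulgaris vs Glypto_rubra: 9
The largest is 10, between Eremo_borealis and Glypto_rubra.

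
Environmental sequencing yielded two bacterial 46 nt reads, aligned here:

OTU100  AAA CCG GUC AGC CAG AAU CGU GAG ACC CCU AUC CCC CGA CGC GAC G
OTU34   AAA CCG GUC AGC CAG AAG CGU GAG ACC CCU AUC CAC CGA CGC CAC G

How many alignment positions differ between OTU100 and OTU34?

3

Differing sites — 18:U/G; 35:C/A; 43:G/C.
That gives 3 mismatches out of 46 aligned sites, so the Hamming distance is 3.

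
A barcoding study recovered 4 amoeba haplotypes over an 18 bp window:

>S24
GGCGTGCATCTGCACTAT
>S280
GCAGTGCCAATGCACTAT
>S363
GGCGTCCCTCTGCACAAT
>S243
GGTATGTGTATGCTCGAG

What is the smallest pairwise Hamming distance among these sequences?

Pairwise Hamming distances:
  S24 vs S280: 5
  S24 vs S363: 3
  S24 vs S243: 8
  S280 vs S363: 6
  S280 vs S243: 9
  S363 vs S243: 9
The smallest is 3, between S24 and S363.

3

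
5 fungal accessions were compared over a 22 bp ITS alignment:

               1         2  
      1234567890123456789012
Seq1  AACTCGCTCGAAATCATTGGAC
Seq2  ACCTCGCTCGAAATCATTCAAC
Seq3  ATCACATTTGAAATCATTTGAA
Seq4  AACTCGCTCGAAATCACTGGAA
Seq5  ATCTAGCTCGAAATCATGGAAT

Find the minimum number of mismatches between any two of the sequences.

Pairwise Hamming distances:
  Seq1 vs Seq2: 3
  Seq1 vs Seq3: 7
  Seq1 vs Seq4: 2
  Seq1 vs Seq5: 5
  Seq2 vs Seq3: 8
  Seq2 vs Seq4: 5
  Seq2 vs Seq5: 5
  Seq3 vs Seq4: 7
  Seq3 vs Seq5: 9
  Seq4 vs Seq5: 6
The smallest is 2, between Seq1 and Seq4.

2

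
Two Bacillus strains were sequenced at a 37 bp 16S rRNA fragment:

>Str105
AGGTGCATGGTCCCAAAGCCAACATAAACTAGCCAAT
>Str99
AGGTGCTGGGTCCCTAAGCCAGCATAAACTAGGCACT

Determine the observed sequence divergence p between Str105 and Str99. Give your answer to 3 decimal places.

Differing sites — 7:A/T; 8:T/G; 15:A/T; 22:A/G; 33:C/G; 36:A/C.
There are 6 differences over 37 sites, so p = 6/37 = 0.162.

0.162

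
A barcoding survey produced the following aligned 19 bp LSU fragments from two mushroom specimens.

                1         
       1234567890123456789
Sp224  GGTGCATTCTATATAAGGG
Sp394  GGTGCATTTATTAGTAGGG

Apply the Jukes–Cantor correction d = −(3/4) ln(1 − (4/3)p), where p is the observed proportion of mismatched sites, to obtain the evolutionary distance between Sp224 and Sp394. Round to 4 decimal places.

0.3241

Mismatches occur at site 9 (C→T), site 10 (T→A), site 11 (A→T), site 14 (T→G), site 15 (A→T).
p = 5/19 = 0.263158.
d = −0.75 · ln(1 − (4/3)·0.263158) = −0.75 · ln(0.649123) = −0.75 · (-0.432133) = 0.3241.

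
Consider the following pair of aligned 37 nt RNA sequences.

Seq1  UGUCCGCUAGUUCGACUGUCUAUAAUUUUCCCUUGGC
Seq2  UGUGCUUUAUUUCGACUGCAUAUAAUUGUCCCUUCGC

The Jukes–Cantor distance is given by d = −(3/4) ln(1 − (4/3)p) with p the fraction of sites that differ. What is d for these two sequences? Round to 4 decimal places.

Mismatches occur at site 4 (C→G), site 6 (G→U), site 7 (C→U), site 10 (G→U), site 19 (U→C), site 20 (C→A), site 28 (U→G), site 35 (G→C).
p = 8/37 = 0.216216.
d = −0.75 · ln(1 − (4/3)·0.216216) = −0.75 · ln(0.711712) = −0.75 · (-0.340082) = 0.2551.

0.2551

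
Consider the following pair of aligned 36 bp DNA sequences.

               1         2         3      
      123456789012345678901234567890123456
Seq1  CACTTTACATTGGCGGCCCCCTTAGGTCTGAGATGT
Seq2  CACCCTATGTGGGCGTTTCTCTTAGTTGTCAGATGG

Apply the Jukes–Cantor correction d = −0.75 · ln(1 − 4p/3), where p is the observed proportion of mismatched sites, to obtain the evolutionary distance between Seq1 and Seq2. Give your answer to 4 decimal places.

Differing sites — 4:T/C; 5:T/C; 8:C/T; 9:A/G; 11:T/G; 16:G/T; 17:C/T; 18:C/T; 20:C/T; 26:G/T; 28:C/G; 30:G/C; 36:T/G.
p = 13/36 = 0.361111.
d = −0.75 · ln(1 − (4/3)·0.361111) = −0.75 · ln(0.518519) = −0.75 · (-0.656779) = 0.4926.

0.4926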